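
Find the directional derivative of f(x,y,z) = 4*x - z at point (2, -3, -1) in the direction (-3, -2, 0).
-12*sqrt(13)/13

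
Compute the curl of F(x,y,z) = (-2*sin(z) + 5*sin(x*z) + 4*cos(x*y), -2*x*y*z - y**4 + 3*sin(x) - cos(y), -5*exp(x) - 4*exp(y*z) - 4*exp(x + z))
(2*x*y - 4*z*exp(y*z), 5*x*cos(x*z) + 5*exp(x) + 4*exp(x + z) - 2*cos(z), 4*x*sin(x*y) - 2*y*z + 3*cos(x))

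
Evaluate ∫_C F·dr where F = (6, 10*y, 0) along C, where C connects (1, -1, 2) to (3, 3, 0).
52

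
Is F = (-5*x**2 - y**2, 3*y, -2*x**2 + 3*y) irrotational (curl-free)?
No, ∇×F = (3, 4*x, 2*y)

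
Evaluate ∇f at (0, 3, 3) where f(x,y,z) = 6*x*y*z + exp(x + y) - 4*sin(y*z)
(exp(3) + 54, -12*cos(9) + exp(3), -12*cos(9))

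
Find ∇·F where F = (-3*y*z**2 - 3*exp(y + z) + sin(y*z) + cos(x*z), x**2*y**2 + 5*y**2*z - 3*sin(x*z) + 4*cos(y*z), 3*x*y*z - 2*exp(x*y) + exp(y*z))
2*x**2*y + 3*x*y + 10*y*z + y*exp(y*z) - z*sin(x*z) - 4*z*sin(y*z)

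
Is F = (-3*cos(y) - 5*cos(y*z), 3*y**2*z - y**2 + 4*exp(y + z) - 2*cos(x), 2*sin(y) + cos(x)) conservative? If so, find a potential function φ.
No, ∇×F = (-3*y**2 - 4*exp(y + z) + 2*cos(y), 5*y*sin(y*z) + sin(x), -5*z*sin(y*z) + 2*sin(x) - 3*sin(y)) ≠ 0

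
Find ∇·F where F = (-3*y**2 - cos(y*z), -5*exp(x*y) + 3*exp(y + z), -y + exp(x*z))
-5*x*exp(x*y) + x*exp(x*z) + 3*exp(y + z)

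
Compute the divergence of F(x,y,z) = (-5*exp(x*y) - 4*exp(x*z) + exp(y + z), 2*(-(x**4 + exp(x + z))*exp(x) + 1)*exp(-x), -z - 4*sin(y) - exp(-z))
-5*y*exp(x*y) - 4*z*exp(x*z) - 1 + exp(-z)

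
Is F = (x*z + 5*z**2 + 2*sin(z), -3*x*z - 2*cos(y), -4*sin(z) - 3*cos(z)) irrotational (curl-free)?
No, ∇×F = (3*x, x + 10*z + 2*cos(z), -3*z)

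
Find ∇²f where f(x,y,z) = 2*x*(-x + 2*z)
-4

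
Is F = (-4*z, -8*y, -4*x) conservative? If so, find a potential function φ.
Yes, F is conservative. φ = -4*x*z - 4*y**2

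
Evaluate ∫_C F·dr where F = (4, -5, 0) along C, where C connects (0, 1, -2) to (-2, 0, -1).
-3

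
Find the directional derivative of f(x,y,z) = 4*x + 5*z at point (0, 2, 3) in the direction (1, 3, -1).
-sqrt(11)/11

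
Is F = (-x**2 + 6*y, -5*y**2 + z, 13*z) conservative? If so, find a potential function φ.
No, ∇×F = (-1, 0, -6) ≠ 0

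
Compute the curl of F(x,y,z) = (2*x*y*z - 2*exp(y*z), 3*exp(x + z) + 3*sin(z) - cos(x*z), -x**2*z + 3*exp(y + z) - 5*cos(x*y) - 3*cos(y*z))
(5*x*sin(x*y) - x*sin(x*z) + 3*z*sin(y*z) - 3*exp(x + z) + 3*exp(y + z) - 3*cos(z), 2*x*y + 2*x*z - 2*y*exp(y*z) - 5*y*sin(x*y), -2*x*z + 2*z*exp(y*z) + z*sin(x*z) + 3*exp(x + z))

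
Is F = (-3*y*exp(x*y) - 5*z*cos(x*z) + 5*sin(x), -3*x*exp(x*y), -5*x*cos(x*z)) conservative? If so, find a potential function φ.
Yes, F is conservative. φ = -3*exp(x*y) - 5*sin(x*z) - 5*cos(x)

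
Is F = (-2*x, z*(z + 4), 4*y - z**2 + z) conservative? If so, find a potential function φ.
No, ∇×F = (-2*z, 0, 0) ≠ 0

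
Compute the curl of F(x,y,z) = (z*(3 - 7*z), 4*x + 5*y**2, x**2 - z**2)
(0, -2*x - 14*z + 3, 4)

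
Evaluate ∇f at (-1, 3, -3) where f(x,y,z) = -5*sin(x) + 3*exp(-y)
(-5*cos(1), -3*exp(-3), 0)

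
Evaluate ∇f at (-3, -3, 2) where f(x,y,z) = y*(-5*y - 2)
(0, 28, 0)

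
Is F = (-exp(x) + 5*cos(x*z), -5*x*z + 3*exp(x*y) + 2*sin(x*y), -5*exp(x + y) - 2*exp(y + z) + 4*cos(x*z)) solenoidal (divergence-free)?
No, ∇·F = 3*x*exp(x*y) - 4*x*sin(x*z) + 2*x*cos(x*y) - 5*z*sin(x*z) - exp(x) - 2*exp(y + z)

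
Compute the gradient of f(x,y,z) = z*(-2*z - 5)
(0, 0, -4*z - 5)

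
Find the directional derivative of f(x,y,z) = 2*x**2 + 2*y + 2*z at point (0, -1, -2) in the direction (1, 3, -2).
sqrt(14)/7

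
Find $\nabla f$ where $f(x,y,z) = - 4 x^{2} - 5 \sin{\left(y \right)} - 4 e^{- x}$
(-8*x + 4*exp(-x), -5*cos(y), 0)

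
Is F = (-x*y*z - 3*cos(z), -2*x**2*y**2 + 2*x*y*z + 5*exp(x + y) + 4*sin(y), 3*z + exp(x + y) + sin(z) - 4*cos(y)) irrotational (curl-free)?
No, ∇×F = (-2*x*y + exp(x + y) + 4*sin(y), -x*y - exp(x + y) + 3*sin(z), -4*x*y**2 + x*z + 2*y*z + 5*exp(x + y))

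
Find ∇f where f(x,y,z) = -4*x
(-4, 0, 0)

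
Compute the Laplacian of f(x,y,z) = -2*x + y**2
2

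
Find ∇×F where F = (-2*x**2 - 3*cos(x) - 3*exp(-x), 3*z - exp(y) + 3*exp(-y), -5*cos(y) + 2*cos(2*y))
(5*sin(y) - 4*sin(2*y) - 3, 0, 0)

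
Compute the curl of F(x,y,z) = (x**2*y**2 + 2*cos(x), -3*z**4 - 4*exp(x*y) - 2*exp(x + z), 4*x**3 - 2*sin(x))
(12*z**3 + 2*exp(x + z), -12*x**2 + 2*cos(x), -2*x**2*y - 4*y*exp(x*y) - 2*exp(x + z))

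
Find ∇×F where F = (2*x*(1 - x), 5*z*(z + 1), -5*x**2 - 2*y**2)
(-4*y - 10*z - 5, 10*x, 0)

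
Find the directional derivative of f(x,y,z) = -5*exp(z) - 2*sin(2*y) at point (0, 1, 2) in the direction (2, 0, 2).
-5*sqrt(2)*exp(2)/2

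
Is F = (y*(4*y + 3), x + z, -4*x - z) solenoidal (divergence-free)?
No, ∇·F = -1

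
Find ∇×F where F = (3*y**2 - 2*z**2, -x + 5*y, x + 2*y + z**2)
(2, -4*z - 1, -6*y - 1)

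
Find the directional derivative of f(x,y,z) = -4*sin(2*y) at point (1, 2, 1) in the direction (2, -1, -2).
8*cos(4)/3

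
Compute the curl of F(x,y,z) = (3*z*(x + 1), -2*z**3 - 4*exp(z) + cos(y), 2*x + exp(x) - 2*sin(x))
(6*z**2 + 4*exp(z), 3*x - exp(x) + 2*cos(x) + 1, 0)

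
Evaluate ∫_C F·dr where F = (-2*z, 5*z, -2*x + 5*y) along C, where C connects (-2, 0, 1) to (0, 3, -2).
-34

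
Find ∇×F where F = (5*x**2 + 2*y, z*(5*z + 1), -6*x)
(-10*z - 1, 6, -2)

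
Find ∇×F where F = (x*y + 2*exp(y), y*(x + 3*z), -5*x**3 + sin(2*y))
(-3*y + 2*cos(2*y), 15*x**2, -x + y - 2*exp(y))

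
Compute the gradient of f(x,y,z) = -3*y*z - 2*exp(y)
(0, -3*z - 2*exp(y), -3*y)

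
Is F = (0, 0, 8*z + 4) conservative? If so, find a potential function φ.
Yes, F is conservative. φ = 4*z*(z + 1)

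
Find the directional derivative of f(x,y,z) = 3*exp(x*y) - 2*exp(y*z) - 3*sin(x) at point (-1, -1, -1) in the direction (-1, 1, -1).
sqrt(3)*cos(1)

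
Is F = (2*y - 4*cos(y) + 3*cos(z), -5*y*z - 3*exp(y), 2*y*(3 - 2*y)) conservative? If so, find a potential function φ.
No, ∇×F = (6 - 3*y, -3*sin(z), -4*sin(y) - 2) ≠ 0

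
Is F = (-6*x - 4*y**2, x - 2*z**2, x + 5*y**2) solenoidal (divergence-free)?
No, ∇·F = -6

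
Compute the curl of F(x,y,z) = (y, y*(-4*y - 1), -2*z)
(0, 0, -1)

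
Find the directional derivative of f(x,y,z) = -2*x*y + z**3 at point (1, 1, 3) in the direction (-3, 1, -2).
-25*sqrt(14)/7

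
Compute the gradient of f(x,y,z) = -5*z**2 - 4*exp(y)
(0, -4*exp(y), -10*z)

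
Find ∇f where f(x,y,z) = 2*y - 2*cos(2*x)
(4*sin(2*x), 2, 0)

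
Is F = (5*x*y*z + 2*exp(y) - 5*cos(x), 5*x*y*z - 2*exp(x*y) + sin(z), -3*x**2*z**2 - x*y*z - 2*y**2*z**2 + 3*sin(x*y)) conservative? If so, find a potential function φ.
No, ∇×F = (-5*x*y - x*z + 3*x*cos(x*y) - 4*y*z**2 - cos(z), 5*x*y + 6*x*z**2 + y*z - 3*y*cos(x*y), -5*x*z + 5*y*z - 2*y*exp(x*y) - 2*exp(y)) ≠ 0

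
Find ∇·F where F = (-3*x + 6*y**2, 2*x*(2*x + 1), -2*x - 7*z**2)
-14*z - 3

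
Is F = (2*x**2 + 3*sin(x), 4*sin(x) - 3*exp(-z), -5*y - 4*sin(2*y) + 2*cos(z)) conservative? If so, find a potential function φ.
No, ∇×F = (16*sin(y)**2 - 13 - 3*exp(-z), 0, 4*cos(x)) ≠ 0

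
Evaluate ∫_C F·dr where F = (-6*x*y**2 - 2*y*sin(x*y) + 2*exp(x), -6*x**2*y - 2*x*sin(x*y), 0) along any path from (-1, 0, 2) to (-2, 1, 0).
-14 + 2*cos(2) - 2*exp(-1) + 2*exp(-2)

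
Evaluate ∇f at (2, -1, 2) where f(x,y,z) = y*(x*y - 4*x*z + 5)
(9, -15, 8)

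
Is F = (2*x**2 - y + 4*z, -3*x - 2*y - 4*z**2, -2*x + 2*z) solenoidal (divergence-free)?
No, ∇·F = 4*x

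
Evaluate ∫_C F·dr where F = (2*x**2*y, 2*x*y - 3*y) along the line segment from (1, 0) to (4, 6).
225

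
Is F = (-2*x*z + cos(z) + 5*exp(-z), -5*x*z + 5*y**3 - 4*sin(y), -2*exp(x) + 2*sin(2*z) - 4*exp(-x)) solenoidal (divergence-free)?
No, ∇·F = 15*y**2 - 2*z - 4*cos(y) + 4*cos(2*z)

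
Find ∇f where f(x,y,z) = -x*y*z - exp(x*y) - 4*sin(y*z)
(y*(-z - exp(x*y)), -x*z - x*exp(x*y) - 4*z*cos(y*z), -y*(x + 4*cos(y*z)))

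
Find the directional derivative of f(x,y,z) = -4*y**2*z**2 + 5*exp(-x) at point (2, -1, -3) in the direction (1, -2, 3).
sqrt(14)*(-72*exp(2) - 5)*exp(-2)/14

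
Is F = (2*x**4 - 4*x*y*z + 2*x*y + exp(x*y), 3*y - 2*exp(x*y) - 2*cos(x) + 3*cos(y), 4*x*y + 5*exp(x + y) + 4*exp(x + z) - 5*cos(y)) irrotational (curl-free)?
No, ∇×F = (4*x + 5*exp(x + y) + 5*sin(y), -4*x*y - 4*y - 5*exp(x + y) - 4*exp(x + z), 4*x*z - x*exp(x*y) - 2*x - 2*y*exp(x*y) + 2*sin(x))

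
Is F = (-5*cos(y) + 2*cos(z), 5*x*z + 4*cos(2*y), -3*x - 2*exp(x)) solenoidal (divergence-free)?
No, ∇·F = -8*sin(2*y)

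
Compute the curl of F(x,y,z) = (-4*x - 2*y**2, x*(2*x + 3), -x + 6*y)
(6, 1, 4*x + 4*y + 3)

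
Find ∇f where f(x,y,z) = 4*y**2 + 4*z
(0, 8*y, 4)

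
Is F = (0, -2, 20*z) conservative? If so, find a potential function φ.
Yes, F is conservative. φ = -2*y + 10*z**2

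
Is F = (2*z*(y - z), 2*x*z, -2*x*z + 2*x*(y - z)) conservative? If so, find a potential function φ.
Yes, F is conservative. φ = 2*x*z*(y - z)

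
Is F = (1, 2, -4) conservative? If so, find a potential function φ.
Yes, F is conservative. φ = x + 2*y - 4*z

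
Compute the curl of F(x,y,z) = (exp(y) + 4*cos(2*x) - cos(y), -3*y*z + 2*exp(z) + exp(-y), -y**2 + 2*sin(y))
(y - 2*exp(z) + 2*cos(y), 0, -exp(y) - sin(y))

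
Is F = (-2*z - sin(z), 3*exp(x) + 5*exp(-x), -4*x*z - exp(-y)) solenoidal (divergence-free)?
No, ∇·F = -4*x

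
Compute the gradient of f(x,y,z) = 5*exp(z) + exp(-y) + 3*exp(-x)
(-3*exp(-x), -exp(-y), 5*exp(z))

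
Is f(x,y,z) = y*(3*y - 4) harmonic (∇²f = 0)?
No, ∇²f = 6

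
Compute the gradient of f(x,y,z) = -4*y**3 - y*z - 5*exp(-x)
(5*exp(-x), -12*y**2 - z, -y)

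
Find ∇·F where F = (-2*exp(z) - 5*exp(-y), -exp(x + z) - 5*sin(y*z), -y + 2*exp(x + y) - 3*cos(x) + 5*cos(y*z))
-5*y*sin(y*z) - 5*z*cos(y*z)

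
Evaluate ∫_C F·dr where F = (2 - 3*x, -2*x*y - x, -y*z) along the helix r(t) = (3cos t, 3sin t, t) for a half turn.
-48 - 15*pi/2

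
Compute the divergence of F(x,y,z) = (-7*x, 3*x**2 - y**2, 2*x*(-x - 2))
-2*y - 7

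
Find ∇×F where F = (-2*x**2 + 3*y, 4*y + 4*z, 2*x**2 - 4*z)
(-4, -4*x, -3)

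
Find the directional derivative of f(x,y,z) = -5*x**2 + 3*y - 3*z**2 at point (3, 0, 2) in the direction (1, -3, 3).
-75*sqrt(19)/19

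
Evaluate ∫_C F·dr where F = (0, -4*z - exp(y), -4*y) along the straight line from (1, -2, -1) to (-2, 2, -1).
16 - 2*sinh(2)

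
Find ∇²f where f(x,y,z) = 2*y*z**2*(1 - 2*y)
-8*y**2 + 4*y - 8*z**2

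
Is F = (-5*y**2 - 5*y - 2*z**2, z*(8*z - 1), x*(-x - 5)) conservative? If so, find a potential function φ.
No, ∇×F = (1 - 16*z, 2*x - 4*z + 5, 10*y + 5) ≠ 0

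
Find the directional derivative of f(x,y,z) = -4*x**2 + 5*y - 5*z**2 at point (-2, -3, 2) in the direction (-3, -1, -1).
-3*sqrt(11)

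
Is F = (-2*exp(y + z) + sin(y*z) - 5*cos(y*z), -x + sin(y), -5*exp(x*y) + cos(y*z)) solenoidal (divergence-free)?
No, ∇·F = -y*sin(y*z) + cos(y)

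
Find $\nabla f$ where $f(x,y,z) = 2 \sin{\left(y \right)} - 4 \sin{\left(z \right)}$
(0, 2*cos(y), -4*cos(z))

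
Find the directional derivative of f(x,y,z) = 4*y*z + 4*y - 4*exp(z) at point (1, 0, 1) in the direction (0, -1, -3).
2*sqrt(10)*(-2 + 3*E)/5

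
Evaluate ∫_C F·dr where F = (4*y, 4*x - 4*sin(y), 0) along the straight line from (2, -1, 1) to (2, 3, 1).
4*cos(3) - 4*cos(1) + 32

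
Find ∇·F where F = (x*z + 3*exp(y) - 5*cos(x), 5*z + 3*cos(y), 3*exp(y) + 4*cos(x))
z + 5*sin(x) - 3*sin(y)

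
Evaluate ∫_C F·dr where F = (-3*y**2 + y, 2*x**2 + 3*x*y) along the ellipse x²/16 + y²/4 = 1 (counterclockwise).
-8*pi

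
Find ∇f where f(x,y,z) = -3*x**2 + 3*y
(-6*x, 3, 0)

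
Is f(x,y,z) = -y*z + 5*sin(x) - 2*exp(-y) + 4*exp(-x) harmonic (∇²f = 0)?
No, ∇²f = -5*sin(x) - 2*exp(-y) + 4*exp(-x)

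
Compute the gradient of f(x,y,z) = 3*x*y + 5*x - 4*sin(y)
(3*y + 5, 3*x - 4*cos(y), 0)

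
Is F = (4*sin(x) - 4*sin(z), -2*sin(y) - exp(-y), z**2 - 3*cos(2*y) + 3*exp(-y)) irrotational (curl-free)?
No, ∇×F = (6*sin(2*y) - 3*exp(-y), -4*cos(z), 0)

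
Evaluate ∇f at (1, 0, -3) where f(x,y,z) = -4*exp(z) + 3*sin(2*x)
(6*cos(2), 0, -4*exp(-3))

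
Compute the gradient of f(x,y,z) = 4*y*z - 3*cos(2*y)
(0, 4*z + 6*sin(2*y), 4*y)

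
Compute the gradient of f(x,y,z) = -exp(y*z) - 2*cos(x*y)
(2*y*sin(x*y), 2*x*sin(x*y) - z*exp(y*z), -y*exp(y*z))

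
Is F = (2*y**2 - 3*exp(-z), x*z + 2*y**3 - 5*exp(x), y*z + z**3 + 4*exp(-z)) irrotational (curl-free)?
No, ∇×F = (-x + z, 3*exp(-z), -4*y + z - 5*exp(x))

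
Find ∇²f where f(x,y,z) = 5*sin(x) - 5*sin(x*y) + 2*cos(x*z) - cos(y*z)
5*x**2*sin(x*y) - 2*x**2*cos(x*z) + 5*y**2*sin(x*y) + y**2*cos(y*z) - 2*z**2*cos(x*z) + z**2*cos(y*z) - 5*sin(x)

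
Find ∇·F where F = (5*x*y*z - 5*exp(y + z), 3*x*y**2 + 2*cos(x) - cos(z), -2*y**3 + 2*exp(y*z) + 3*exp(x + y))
y*(6*x + 5*z + 2*exp(y*z))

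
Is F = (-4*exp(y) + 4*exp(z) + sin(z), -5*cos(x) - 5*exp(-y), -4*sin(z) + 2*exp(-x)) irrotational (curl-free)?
No, ∇×F = (0, 4*exp(z) + cos(z) + 2*exp(-x), 4*exp(y) + 5*sin(x))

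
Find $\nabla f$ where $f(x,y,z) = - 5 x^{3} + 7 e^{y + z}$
(-15*x**2, 7*exp(y + z), 7*exp(y + z))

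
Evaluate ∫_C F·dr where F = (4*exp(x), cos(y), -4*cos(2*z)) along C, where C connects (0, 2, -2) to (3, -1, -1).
-4 - sin(1) + sin(2) - 2*sin(4) + 4*exp(3)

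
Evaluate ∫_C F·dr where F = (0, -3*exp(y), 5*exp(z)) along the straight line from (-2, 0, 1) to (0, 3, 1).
3 - 3*exp(3)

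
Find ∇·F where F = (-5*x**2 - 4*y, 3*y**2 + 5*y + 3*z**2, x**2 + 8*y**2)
-10*x + 6*y + 5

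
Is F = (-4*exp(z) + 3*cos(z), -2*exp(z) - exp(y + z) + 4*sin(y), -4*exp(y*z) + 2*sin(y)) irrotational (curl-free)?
No, ∇×F = (-4*z*exp(y*z) + 2*exp(z) + exp(y + z) + 2*cos(y), -4*exp(z) - 3*sin(z), 0)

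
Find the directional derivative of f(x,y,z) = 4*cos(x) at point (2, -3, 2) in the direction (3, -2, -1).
-6*sqrt(14)*sin(2)/7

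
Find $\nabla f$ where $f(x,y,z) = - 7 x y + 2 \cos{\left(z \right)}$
(-7*y, -7*x, -2*sin(z))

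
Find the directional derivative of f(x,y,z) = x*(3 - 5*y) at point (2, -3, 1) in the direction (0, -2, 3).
20*sqrt(13)/13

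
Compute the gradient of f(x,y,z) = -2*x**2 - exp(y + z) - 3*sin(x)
(-4*x - 3*cos(x), -exp(y + z), -exp(y + z))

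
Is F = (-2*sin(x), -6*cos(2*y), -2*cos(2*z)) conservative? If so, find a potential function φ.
Yes, F is conservative. φ = -3*sin(2*y) - sin(2*z) + 2*cos(x)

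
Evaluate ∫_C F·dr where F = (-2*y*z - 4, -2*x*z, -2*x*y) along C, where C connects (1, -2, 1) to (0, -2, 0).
0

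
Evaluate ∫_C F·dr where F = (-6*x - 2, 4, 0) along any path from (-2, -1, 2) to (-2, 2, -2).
12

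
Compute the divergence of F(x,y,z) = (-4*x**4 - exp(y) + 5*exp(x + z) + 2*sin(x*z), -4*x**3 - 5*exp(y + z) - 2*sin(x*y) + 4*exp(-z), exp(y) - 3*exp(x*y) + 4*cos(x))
-16*x**3 - 2*x*cos(x*y) + 2*z*cos(x*z) + 5*exp(x + z) - 5*exp(y + z)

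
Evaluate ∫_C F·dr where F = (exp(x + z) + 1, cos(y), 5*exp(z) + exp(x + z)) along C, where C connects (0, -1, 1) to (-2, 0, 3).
-5*E - 2 + sin(1) + 5*exp(3)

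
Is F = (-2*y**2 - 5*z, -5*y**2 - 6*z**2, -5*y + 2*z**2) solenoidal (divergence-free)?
No, ∇·F = -10*y + 4*z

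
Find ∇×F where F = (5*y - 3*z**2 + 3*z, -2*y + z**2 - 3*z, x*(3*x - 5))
(3 - 2*z, -6*x - 6*z + 8, -5)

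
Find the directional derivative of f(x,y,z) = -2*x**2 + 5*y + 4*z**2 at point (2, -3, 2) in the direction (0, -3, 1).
sqrt(10)/10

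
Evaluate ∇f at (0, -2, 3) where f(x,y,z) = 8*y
(0, 8, 0)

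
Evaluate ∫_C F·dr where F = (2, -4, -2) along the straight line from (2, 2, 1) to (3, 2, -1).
6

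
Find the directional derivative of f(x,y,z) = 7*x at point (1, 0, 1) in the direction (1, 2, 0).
7*sqrt(5)/5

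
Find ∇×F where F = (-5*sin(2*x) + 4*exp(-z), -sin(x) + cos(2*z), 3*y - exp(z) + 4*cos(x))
(2*sin(2*z) + 3, 4*sin(x) - 4*exp(-z), -cos(x))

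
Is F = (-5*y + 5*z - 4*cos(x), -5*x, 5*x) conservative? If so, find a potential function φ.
Yes, F is conservative. φ = -5*x*y + 5*x*z - 4*sin(x)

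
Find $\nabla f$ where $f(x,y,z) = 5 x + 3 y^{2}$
(5, 6*y, 0)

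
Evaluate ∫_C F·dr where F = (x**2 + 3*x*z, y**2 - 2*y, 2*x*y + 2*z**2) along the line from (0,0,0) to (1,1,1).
2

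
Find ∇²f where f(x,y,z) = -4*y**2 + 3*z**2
-2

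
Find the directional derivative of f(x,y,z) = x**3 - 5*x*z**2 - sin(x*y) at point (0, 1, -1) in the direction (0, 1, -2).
0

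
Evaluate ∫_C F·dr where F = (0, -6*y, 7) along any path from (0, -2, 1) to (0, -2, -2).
-21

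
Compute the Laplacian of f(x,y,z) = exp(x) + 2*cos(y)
exp(x) - 2*cos(y)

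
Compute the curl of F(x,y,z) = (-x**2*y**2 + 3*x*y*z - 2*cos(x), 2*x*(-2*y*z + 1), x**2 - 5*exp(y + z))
(4*x*y - 5*exp(y + z), x*(3*y - 2), 2*x**2*y - 3*x*z - 4*y*z + 2)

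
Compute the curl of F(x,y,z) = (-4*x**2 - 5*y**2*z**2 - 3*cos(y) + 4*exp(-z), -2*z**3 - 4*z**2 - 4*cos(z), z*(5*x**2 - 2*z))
(6*z**2 + 8*z - 4*sin(z), 2*(5*z*(-x - y**2)*exp(z) - 2)*exp(-z), 10*y*z**2 - 3*sin(y))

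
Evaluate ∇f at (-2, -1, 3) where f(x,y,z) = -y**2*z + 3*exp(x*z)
(9*exp(-6), 6, -1 - 6*exp(-6))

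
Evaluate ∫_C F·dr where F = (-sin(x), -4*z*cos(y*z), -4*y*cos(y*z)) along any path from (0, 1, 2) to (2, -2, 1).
-1 + cos(2) + 8*sin(2)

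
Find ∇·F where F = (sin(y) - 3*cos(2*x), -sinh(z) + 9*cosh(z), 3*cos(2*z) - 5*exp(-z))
6*sin(2*x) - 6*sin(2*z) + 5*exp(-z)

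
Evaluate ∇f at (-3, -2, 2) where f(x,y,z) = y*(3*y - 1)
(0, -13, 0)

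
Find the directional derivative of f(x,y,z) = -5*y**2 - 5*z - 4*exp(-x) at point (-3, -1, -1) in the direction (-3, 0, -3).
sqrt(2)*(5 - 4*exp(3))/2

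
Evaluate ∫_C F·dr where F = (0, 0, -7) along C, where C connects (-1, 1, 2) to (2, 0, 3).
-7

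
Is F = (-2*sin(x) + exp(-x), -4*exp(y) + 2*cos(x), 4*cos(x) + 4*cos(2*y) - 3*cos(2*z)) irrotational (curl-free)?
No, ∇×F = (-8*sin(2*y), 4*sin(x), -2*sin(x))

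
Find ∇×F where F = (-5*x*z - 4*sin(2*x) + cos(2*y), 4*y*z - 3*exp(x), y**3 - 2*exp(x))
(y*(3*y - 4), -5*x + 2*exp(x), -3*exp(x) + 2*sin(2*y))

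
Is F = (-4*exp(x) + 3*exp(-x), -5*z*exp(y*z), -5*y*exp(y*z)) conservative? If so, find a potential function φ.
Yes, F is conservative. φ = -4*exp(x) - 5*exp(y*z) - 3*exp(-x)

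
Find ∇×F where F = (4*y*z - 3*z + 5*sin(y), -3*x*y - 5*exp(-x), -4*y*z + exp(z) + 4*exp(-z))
(-4*z, 4*y - 3, -3*y - 4*z - 5*cos(y) + 5*exp(-x))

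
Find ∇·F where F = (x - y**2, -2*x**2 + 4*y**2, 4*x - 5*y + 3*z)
8*y + 4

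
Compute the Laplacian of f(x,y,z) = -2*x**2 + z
-4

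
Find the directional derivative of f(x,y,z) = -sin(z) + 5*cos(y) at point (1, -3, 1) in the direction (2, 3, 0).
15*sqrt(13)*sin(3)/13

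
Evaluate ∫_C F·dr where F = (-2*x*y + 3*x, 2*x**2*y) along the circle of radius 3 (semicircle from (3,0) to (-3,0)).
0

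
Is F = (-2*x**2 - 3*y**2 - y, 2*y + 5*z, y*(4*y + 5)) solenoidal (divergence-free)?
No, ∇·F = 2 - 4*x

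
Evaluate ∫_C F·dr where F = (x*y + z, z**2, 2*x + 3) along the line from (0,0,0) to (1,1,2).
32/3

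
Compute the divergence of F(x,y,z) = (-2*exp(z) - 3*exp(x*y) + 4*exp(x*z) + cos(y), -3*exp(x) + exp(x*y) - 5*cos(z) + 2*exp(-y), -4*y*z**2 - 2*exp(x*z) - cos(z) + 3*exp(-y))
x*exp(x*y) - 2*x*exp(x*z) - 8*y*z - 3*y*exp(x*y) + 4*z*exp(x*z) + sin(z) - 2*exp(-y)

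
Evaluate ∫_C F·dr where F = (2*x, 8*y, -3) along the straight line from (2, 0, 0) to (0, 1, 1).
-3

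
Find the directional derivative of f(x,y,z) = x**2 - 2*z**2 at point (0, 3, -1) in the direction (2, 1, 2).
8/3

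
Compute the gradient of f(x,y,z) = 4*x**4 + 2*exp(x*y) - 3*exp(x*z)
(16*x**3 + 2*y*exp(x*y) - 3*z*exp(x*z), 2*x*exp(x*y), -3*x*exp(x*z))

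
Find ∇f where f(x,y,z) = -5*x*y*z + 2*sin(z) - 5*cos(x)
(-5*y*z + 5*sin(x), -5*x*z, -5*x*y + 2*cos(z))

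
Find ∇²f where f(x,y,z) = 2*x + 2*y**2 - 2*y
4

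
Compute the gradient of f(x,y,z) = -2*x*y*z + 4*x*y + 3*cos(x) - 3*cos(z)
(-2*y*z + 4*y - 3*sin(x), 2*x*(2 - z), -2*x*y + 3*sin(z))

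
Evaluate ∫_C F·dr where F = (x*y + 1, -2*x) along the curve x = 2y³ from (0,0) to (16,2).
1536/7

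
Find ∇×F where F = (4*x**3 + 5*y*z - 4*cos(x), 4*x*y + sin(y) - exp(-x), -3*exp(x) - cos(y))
(sin(y), 5*y + 3*exp(x), 4*y - 5*z + exp(-x))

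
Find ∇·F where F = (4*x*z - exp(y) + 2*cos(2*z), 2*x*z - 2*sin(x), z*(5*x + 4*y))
5*x + 4*y + 4*z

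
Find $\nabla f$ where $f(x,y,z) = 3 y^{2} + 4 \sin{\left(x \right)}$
(4*cos(x), 6*y, 0)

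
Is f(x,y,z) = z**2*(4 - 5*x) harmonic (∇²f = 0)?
No, ∇²f = 8 - 10*x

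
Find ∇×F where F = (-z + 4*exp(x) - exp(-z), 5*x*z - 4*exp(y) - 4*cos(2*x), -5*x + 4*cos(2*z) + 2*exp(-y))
(-5*x - 2*exp(-y), 4 + exp(-z), 5*z + 8*sin(2*x))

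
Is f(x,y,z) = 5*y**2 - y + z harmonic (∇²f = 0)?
No, ∇²f = 10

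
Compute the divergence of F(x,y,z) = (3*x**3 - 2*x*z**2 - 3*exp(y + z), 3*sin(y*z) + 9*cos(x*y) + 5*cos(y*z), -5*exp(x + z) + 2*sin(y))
9*x**2 - 9*x*sin(x*y) - 2*z**2 - 5*z*sin(y*z) + 3*z*cos(y*z) - 5*exp(x + z)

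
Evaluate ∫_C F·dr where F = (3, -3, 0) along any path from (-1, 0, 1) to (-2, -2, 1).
3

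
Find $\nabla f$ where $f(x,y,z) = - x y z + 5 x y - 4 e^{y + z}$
(y*(5 - z), -x*z + 5*x - 4*exp(y + z), -x*y - 4*exp(y + z))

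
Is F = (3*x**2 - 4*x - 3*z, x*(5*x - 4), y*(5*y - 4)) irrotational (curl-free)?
No, ∇×F = (10*y - 4, -3, 10*x - 4)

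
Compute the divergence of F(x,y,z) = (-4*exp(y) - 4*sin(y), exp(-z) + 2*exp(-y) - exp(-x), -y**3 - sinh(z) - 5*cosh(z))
-5*sinh(z) - cosh(z) - 2*exp(-y)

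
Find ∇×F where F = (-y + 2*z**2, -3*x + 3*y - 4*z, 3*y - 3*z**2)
(7, 4*z, -2)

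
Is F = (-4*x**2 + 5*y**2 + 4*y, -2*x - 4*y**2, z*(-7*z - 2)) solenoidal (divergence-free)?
No, ∇·F = -8*x - 8*y - 14*z - 2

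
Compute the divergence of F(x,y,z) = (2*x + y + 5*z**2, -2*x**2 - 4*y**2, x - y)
2 - 8*y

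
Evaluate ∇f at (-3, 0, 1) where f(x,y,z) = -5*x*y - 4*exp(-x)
(4*exp(3), 15, 0)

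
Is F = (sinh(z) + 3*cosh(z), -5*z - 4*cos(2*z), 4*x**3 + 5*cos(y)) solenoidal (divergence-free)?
Yes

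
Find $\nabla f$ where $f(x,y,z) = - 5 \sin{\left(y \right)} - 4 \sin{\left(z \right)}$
(0, -5*cos(y), -4*cos(z))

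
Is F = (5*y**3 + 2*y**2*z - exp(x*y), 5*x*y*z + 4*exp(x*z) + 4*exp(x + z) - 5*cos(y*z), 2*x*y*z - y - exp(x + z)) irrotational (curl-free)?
No, ∇×F = (-5*x*y + 2*x*z - 4*x*exp(x*z) - 5*y*sin(y*z) - 4*exp(x + z) - 1, 2*y**2 - 2*y*z + exp(x + z), x*exp(x*y) - 15*y**2 + y*z + 4*z*exp(x*z) + 4*exp(x + z))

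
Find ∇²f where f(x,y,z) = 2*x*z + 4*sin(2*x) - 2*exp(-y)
-16*sin(2*x) - 2*exp(-y)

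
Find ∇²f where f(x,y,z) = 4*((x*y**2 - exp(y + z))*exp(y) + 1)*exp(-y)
8*x - 8*exp(y + z) + 4*exp(-y)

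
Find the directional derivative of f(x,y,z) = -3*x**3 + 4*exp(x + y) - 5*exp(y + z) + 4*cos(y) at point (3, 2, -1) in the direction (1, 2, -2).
-27 - 8*sin(2)/3 + 4*exp(5)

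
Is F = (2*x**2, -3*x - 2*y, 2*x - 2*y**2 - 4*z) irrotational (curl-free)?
No, ∇×F = (-4*y, -2, -3)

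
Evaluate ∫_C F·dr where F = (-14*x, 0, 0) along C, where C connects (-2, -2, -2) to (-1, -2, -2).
21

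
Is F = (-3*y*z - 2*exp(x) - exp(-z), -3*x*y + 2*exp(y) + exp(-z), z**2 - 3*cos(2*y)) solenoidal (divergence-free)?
No, ∇·F = -3*x + 2*z - 2*exp(x) + 2*exp(y)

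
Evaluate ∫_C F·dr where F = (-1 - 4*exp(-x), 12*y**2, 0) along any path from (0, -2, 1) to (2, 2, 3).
4*exp(-2) + 58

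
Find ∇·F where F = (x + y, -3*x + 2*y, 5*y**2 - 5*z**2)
3 - 10*z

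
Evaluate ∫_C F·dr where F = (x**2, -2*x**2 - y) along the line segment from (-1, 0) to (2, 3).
-15/2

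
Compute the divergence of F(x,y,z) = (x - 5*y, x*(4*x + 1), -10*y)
1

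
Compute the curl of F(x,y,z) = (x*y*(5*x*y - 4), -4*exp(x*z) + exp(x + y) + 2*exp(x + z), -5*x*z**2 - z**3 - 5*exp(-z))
(4*x*exp(x*z) - 2*exp(x + z), 5*z**2, -10*x**2*y + 4*x - 4*z*exp(x*z) + exp(x + y) + 2*exp(x + z))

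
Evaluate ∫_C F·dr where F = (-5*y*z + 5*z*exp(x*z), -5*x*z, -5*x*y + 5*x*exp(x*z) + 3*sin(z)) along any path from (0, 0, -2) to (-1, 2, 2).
5*exp(-2) + 15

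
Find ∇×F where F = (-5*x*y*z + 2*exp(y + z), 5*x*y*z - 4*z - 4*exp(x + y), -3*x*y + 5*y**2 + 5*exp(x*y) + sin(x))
(-5*x*y + 5*x*exp(x*y) - 3*x + 10*y + 4, -5*x*y - 5*y*exp(x*y) + 3*y + 2*exp(y + z) - cos(x), 5*x*z + 5*y*z - 4*exp(x + y) - 2*exp(y + z))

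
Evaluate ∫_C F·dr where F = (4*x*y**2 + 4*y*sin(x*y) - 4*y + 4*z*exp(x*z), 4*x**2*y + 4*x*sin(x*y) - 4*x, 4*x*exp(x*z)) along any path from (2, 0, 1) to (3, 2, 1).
-4*exp(2) - 4*cos(6) + 52 + 4*exp(3)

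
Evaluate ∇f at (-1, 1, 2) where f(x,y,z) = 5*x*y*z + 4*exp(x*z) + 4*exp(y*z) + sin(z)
(8*exp(-2) + 10, -10 + 8*exp(2), -5 + cos(2) + 8*sinh(2))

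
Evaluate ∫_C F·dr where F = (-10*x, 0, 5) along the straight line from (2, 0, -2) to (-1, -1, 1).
30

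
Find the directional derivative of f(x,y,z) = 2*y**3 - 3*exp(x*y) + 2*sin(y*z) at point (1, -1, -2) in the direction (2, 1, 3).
sqrt(14)*(3 - 10*E*cos(2) + 6*E)*exp(-1)/14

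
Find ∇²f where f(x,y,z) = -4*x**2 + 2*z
-8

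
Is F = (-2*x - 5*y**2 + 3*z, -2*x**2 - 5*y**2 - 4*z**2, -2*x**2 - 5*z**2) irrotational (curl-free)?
No, ∇×F = (8*z, 4*x + 3, -4*x + 10*y)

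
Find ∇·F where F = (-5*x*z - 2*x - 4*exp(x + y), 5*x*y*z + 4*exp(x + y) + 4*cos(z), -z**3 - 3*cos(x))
5*x*z - 3*z**2 - 5*z - 2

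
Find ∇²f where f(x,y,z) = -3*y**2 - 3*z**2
-12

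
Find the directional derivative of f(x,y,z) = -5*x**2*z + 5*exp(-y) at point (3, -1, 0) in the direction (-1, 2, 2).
-30 - 10*E/3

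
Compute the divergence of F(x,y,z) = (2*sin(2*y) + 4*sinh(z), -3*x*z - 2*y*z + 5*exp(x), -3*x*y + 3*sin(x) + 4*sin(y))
-2*z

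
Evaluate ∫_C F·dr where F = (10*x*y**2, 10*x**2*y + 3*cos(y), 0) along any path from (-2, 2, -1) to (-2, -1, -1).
-60 - 3*sin(2) - 3*sin(1)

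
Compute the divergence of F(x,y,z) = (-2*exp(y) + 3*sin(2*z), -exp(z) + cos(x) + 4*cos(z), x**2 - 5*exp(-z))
5*exp(-z)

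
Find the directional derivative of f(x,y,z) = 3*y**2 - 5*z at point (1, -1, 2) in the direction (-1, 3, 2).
-2*sqrt(14)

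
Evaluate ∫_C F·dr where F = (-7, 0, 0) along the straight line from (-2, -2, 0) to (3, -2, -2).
-35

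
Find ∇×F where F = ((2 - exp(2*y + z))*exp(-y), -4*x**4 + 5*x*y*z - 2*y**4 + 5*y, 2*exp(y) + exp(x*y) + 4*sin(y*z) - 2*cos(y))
(-5*x*y + x*exp(x*y) + 4*z*cos(y*z) + 2*exp(y) + 2*sin(y), -y*exp(x*y) - exp(y + z), -16*x**3 + 5*y*z + exp(y + z) + 2*exp(-y))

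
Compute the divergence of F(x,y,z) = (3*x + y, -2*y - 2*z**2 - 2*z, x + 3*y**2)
1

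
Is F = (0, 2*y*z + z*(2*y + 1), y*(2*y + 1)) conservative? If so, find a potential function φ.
Yes, F is conservative. φ = y*z*(2*y + 1)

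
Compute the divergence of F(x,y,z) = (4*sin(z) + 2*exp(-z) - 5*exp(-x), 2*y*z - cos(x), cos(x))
2*z + 5*exp(-x)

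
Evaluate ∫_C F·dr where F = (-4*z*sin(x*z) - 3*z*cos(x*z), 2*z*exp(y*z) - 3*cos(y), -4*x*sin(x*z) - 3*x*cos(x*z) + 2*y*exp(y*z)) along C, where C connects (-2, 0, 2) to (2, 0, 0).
-3*sin(4) - 4*cos(4) + 4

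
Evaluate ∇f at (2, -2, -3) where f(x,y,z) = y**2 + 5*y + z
(0, 1, 1)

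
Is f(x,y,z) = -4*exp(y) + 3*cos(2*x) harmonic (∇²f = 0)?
No, ∇²f = -4*exp(y) - 12*cos(2*x)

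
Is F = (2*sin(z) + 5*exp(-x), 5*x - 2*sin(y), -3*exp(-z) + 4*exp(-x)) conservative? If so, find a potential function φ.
No, ∇×F = (0, 2*cos(z) + 4*exp(-x), 5) ≠ 0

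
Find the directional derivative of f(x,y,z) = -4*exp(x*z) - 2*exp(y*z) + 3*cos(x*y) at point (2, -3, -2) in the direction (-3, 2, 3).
sqrt(22)*(39*exp(4)*sin(6) - 48 + 26*exp(10))*exp(-4)/22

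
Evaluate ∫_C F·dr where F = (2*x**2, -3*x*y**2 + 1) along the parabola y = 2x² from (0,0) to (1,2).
-88/21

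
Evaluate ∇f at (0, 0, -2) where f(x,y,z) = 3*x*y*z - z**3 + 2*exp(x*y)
(0, 0, -12)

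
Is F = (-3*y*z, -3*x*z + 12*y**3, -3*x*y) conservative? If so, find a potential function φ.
Yes, F is conservative. φ = 3*y*(-x*z + y**3)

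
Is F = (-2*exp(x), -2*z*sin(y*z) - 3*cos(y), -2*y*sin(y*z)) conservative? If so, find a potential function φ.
Yes, F is conservative. φ = -2*exp(x) - 3*sin(y) + 2*cos(y*z)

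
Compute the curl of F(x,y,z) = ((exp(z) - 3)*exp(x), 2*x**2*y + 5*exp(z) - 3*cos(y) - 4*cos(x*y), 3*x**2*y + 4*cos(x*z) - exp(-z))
(3*x**2 - 5*exp(z), -6*x*y + 4*z*sin(x*z) + exp(x + z), 4*y*(x + sin(x*y)))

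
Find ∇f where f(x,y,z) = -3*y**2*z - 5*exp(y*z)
(0, z*(-6*y - 5*exp(y*z)), y*(-3*y - 5*exp(y*z)))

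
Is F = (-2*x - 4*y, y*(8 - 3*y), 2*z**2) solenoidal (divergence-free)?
No, ∇·F = -6*y + 4*z + 6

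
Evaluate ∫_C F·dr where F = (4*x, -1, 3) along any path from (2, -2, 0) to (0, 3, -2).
-19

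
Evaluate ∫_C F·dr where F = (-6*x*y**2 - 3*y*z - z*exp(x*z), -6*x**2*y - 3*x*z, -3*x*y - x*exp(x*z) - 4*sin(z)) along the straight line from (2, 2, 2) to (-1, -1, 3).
4*cos(3) - exp(-3) - 4*cos(2) + exp(4) + 60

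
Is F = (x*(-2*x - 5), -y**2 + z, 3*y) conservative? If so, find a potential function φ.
No, ∇×F = (2, 0, 0) ≠ 0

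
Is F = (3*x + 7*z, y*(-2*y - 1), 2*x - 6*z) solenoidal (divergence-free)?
No, ∇·F = -4*y - 4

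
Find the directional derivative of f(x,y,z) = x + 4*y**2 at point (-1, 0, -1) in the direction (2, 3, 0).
2*sqrt(13)/13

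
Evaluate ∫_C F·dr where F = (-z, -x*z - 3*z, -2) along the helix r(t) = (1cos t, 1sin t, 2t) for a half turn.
-2*pi - pi**2/2 + 12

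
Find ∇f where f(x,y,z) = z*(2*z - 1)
(0, 0, 4*z - 1)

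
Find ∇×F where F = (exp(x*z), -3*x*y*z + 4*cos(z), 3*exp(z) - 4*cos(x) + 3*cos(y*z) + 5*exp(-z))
(3*x*y - 3*z*sin(y*z) + 4*sin(z), x*exp(x*z) - 4*sin(x), -3*y*z)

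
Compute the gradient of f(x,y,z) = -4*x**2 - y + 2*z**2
(-8*x, -1, 4*z)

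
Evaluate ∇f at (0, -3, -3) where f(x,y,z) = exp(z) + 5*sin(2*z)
(0, 0, exp(-3) + 10*cos(6))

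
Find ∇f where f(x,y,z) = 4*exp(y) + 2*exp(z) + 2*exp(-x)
(-2*exp(-x), 4*exp(y), 2*exp(z))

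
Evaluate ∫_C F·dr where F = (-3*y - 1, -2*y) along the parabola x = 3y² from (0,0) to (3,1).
-10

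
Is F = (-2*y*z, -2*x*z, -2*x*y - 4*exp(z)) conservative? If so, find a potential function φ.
Yes, F is conservative. φ = -2*x*y*z - 4*exp(z)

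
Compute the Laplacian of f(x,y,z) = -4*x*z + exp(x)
exp(x)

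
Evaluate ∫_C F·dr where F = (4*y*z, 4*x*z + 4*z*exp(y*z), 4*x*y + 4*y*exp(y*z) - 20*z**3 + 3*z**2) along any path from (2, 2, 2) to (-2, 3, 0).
44 - 4*exp(4)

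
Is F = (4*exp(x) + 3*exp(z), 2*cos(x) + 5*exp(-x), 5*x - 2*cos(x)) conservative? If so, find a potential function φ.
No, ∇×F = (0, 3*exp(z) - 2*sin(x) - 5, -2*sin(x) - 5*exp(-x)) ≠ 0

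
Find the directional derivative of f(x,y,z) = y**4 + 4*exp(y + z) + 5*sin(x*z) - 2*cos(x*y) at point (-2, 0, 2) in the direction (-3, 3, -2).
sqrt(22)*(-5*cos(4) + 2*exp(2))/11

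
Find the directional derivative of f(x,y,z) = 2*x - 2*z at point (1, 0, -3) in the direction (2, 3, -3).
5*sqrt(22)/11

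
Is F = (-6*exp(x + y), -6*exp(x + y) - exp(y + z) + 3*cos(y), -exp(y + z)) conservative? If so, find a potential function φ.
Yes, F is conservative. φ = -6*exp(x + y) - exp(y + z) + 3*sin(y)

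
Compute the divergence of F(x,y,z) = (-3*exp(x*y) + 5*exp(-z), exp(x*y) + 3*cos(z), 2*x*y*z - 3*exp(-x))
2*x*y + x*exp(x*y) - 3*y*exp(x*y)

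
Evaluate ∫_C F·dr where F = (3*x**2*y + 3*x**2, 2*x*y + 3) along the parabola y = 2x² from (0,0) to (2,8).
864/5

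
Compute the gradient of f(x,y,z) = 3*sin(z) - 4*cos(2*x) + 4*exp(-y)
(8*sin(2*x), -4*exp(-y), 3*cos(z))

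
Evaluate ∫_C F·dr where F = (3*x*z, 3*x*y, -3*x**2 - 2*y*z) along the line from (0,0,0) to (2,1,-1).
4/3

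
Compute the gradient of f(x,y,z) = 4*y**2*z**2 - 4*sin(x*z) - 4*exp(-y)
(-4*z*cos(x*z), 8*y*z**2 + 4*exp(-y), -4*x*cos(x*z) + 8*y**2*z)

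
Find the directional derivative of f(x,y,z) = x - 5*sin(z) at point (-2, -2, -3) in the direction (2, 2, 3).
sqrt(17)*(2 - 15*cos(3))/17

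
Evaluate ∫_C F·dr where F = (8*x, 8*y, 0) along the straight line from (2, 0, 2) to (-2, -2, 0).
16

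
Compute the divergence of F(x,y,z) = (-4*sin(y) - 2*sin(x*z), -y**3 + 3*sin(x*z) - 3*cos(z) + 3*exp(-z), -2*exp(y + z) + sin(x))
-3*y**2 - 2*z*cos(x*z) - 2*exp(y + z)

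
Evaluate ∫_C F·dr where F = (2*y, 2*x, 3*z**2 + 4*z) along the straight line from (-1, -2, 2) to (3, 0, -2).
-20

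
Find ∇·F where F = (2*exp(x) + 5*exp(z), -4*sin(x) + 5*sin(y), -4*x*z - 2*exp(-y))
-4*x + 2*exp(x) + 5*cos(y)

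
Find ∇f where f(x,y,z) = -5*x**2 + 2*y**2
(-10*x, 4*y, 0)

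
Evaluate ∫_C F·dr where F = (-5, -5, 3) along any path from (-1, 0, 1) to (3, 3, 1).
-35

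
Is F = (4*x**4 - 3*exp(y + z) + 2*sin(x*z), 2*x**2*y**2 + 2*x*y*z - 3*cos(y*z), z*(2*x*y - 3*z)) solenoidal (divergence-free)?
No, ∇·F = 16*x**3 + 4*x**2*y + 2*x*y + 2*x*z + 3*z*sin(y*z) + 2*z*cos(x*z) - 6*z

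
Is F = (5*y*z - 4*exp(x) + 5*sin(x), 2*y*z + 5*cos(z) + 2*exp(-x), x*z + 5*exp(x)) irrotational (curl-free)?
No, ∇×F = (-2*y + 5*sin(z), 5*y - z - 5*exp(x), -5*z - 2*exp(-x))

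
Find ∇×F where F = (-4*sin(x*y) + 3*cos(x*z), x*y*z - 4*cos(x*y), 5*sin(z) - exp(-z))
(-x*y, -3*x*sin(x*z), 4*x*cos(x*y) + y*z + 4*y*sin(x*y))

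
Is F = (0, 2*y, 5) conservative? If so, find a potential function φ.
Yes, F is conservative. φ = y**2 + 5*z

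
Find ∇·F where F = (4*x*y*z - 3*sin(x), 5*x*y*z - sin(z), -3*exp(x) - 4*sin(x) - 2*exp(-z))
5*x*z + 4*y*z - 3*cos(x) + 2*exp(-z)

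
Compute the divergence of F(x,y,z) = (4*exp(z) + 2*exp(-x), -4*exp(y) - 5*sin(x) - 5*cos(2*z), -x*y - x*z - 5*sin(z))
-x - 4*exp(y) - 5*cos(z) - 2*exp(-x)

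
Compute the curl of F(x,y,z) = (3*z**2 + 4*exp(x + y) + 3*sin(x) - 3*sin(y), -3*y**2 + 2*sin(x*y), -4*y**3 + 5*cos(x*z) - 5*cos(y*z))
(-12*y**2 + 5*z*sin(y*z), z*(5*sin(x*z) + 6), 2*y*cos(x*y) - 4*exp(x + y) + 3*cos(y))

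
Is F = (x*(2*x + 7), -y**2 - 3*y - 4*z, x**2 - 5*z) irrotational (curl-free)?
No, ∇×F = (4, -2*x, 0)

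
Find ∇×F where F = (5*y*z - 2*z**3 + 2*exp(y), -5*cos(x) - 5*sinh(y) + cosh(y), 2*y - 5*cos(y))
(5*sin(y) + 2, 5*y - 6*z**2, -5*z - 2*exp(y) + 5*sin(x))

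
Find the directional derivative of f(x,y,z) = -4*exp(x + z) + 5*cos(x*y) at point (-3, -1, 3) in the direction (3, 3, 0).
sqrt(2)*(-2 + 10*sin(3))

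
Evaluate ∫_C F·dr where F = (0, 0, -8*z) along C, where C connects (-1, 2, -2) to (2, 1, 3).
-20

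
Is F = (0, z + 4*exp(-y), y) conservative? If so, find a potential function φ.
Yes, F is conservative. φ = y*z - 4*exp(-y)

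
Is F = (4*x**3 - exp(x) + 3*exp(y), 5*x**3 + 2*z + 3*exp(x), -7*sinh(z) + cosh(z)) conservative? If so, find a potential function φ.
No, ∇×F = (-2, 0, 15*x**2 + 3*exp(x) - 3*exp(y)) ≠ 0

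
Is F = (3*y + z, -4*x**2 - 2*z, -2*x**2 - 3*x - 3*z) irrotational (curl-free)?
No, ∇×F = (2, 4*x + 4, -8*x - 3)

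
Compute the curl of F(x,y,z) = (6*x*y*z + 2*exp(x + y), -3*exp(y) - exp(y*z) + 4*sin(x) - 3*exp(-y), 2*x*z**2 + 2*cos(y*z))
(y*exp(y*z) - 2*z*sin(y*z), 6*x*y - 2*z**2, -6*x*z - 2*exp(x + y) + 4*cos(x))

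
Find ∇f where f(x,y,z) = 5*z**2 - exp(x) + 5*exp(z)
(-exp(x), 0, 10*z + 5*exp(z))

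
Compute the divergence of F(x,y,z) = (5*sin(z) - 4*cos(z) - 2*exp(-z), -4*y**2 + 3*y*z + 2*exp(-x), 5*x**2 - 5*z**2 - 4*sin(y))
-8*y - 7*z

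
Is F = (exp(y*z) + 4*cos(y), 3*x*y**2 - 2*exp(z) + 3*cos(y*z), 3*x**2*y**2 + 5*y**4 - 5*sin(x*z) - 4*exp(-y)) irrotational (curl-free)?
No, ∇×F = (6*x**2*y + 20*y**3 + 3*y*sin(y*z) + 2*exp(z) + 4*exp(-y), -6*x*y**2 + y*exp(y*z) + 5*z*cos(x*z), 3*y**2 - z*exp(y*z) + 4*sin(y))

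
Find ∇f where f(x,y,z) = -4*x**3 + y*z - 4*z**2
(-12*x**2, z, y - 8*z)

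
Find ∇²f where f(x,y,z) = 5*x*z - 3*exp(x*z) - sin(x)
-3*x**2*exp(x*z) - 3*z**2*exp(x*z) + sin(x)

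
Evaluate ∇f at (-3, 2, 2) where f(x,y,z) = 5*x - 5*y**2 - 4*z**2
(5, -20, -16)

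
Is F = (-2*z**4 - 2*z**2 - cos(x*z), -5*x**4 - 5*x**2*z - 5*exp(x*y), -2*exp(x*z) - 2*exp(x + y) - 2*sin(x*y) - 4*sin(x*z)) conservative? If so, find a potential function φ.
No, ∇×F = (5*x**2 - 2*x*cos(x*y) - 2*exp(x + y), x*sin(x*z) + 2*y*cos(x*y) - 8*z**3 + 2*z*exp(x*z) + 4*z*cos(x*z) - 4*z + 2*exp(x + y), -20*x**3 - 10*x*z - 5*y*exp(x*y)) ≠ 0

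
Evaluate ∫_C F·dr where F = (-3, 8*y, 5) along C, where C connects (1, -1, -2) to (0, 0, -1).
4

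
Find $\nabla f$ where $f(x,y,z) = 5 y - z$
(0, 5, -1)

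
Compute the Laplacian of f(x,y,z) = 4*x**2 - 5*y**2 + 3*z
-2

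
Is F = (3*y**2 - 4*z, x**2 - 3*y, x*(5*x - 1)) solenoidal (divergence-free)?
No, ∇·F = -3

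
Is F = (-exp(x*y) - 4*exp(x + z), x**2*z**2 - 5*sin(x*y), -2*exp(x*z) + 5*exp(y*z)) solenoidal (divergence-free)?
No, ∇·F = -2*x*exp(x*z) - 5*x*cos(x*y) - y*exp(x*y) + 5*y*exp(y*z) - 4*exp(x + z)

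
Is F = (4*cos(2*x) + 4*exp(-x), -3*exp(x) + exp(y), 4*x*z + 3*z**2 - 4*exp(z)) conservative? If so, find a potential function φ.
No, ∇×F = (0, -4*z, -3*exp(x)) ≠ 0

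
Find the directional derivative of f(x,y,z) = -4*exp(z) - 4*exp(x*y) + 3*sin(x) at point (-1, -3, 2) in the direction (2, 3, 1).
sqrt(14)*(-2*exp(2) + 3*cos(1) + 18*exp(3))/7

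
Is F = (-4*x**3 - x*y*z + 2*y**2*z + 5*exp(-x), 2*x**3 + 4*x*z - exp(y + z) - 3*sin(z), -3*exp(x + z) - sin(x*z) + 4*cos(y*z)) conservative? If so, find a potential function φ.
No, ∇×F = (-4*x - 4*z*sin(y*z) + exp(y + z) + 3*cos(z), -x*y + 2*y**2 + z*cos(x*z) + 3*exp(x + z), 6*x**2 + x*z - 4*y*z + 4*z) ≠ 0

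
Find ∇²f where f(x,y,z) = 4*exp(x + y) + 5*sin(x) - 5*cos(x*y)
5*x**2*cos(x*y) + 5*y**2*cos(x*y) + 8*exp(x + y) - 5*sin(x)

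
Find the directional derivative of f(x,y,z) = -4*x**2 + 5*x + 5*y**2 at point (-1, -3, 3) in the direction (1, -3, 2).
103*sqrt(14)/14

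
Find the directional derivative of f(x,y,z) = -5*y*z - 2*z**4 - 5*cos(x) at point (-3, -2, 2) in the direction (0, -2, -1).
74*sqrt(5)/5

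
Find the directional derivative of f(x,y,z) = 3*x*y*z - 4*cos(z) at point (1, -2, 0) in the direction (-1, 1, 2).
-2*sqrt(6)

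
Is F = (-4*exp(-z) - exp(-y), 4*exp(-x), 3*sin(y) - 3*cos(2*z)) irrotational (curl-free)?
No, ∇×F = (3*cos(y), 4*exp(-z), -exp(-y) - 4*exp(-x))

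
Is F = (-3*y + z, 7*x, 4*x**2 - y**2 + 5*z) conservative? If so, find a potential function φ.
No, ∇×F = (-2*y, 1 - 8*x, 10) ≠ 0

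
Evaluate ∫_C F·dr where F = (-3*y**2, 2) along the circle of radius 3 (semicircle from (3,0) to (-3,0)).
108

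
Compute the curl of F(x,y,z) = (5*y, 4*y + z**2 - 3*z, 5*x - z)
(3 - 2*z, -5, -5)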